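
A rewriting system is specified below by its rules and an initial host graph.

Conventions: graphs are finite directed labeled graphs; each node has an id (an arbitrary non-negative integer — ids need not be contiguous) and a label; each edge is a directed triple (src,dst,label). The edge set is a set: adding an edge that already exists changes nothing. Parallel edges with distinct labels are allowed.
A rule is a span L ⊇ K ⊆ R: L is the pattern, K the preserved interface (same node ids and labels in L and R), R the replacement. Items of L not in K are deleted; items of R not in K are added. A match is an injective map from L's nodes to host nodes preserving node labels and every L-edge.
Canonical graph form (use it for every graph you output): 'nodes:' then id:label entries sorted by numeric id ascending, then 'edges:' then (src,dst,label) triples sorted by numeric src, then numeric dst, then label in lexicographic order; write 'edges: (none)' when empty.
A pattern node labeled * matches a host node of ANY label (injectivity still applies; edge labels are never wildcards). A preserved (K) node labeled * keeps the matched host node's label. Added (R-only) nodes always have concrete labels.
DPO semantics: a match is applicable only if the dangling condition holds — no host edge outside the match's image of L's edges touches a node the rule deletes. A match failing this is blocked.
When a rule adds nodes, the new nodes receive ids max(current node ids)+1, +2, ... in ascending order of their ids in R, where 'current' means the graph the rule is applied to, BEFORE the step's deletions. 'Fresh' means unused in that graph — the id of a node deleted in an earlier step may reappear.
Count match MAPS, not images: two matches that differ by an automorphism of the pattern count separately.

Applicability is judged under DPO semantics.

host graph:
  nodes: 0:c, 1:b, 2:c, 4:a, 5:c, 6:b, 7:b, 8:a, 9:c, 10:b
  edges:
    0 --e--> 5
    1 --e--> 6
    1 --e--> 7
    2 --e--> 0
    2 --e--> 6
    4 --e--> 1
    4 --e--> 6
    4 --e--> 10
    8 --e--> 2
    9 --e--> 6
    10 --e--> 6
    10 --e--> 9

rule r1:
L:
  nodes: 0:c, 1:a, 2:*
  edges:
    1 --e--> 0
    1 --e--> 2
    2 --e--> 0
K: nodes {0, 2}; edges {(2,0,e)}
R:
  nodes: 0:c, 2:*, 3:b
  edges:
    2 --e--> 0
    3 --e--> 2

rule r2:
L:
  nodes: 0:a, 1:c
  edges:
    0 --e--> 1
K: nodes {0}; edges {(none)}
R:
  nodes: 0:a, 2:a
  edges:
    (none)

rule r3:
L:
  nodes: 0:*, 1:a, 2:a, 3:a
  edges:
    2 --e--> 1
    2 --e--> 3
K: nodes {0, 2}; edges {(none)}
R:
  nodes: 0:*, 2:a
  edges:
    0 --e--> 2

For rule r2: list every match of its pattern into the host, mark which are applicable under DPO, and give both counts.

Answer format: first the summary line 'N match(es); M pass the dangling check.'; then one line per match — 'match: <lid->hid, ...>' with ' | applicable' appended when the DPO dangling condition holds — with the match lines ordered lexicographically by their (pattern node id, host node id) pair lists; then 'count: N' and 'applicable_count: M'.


1 match(es); 0 pass the dangling check.
match: 0->8, 1->2
count: 1
applicable_count: 0


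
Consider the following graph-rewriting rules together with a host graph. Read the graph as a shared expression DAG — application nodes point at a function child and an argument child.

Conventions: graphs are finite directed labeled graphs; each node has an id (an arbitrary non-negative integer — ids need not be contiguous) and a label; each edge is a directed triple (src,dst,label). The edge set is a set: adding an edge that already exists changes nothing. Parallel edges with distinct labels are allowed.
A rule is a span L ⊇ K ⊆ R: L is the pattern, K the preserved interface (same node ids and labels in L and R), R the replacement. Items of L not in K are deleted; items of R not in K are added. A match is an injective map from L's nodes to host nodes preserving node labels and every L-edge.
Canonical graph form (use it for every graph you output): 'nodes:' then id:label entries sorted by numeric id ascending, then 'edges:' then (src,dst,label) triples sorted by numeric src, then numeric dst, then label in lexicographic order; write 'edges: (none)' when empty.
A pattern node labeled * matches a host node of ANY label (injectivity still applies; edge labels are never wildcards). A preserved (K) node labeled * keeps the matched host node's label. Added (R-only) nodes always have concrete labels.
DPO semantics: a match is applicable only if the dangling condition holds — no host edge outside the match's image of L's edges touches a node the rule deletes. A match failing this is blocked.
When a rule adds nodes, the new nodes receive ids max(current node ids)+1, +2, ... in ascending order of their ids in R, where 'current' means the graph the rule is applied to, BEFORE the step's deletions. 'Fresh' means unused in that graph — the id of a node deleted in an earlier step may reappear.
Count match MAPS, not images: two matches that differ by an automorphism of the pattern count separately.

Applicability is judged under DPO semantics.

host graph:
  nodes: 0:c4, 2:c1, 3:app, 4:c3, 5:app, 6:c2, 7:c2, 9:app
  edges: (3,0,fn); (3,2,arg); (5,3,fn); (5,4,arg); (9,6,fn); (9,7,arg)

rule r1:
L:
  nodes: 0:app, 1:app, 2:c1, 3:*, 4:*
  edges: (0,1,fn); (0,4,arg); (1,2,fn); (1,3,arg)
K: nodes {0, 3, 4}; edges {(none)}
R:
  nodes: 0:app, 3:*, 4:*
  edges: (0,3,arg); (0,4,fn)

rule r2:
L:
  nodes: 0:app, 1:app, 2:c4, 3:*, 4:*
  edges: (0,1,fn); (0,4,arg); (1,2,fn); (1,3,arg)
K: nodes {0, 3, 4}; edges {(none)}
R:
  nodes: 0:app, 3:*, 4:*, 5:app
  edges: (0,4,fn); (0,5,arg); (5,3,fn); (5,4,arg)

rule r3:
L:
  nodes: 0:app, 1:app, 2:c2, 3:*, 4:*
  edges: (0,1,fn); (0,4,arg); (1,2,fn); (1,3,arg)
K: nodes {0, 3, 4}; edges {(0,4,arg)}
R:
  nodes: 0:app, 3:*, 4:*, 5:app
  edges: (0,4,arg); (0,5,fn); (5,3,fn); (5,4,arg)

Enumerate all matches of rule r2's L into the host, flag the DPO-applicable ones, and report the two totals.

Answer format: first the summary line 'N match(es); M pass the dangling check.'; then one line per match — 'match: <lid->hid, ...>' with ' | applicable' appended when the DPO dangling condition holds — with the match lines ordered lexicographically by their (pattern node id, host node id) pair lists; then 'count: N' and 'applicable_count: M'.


1 match(es); 1 pass the dangling check.
match: 0->5, 1->3, 2->0, 3->2, 4->4 | applicable
count: 1
applicable_count: 1


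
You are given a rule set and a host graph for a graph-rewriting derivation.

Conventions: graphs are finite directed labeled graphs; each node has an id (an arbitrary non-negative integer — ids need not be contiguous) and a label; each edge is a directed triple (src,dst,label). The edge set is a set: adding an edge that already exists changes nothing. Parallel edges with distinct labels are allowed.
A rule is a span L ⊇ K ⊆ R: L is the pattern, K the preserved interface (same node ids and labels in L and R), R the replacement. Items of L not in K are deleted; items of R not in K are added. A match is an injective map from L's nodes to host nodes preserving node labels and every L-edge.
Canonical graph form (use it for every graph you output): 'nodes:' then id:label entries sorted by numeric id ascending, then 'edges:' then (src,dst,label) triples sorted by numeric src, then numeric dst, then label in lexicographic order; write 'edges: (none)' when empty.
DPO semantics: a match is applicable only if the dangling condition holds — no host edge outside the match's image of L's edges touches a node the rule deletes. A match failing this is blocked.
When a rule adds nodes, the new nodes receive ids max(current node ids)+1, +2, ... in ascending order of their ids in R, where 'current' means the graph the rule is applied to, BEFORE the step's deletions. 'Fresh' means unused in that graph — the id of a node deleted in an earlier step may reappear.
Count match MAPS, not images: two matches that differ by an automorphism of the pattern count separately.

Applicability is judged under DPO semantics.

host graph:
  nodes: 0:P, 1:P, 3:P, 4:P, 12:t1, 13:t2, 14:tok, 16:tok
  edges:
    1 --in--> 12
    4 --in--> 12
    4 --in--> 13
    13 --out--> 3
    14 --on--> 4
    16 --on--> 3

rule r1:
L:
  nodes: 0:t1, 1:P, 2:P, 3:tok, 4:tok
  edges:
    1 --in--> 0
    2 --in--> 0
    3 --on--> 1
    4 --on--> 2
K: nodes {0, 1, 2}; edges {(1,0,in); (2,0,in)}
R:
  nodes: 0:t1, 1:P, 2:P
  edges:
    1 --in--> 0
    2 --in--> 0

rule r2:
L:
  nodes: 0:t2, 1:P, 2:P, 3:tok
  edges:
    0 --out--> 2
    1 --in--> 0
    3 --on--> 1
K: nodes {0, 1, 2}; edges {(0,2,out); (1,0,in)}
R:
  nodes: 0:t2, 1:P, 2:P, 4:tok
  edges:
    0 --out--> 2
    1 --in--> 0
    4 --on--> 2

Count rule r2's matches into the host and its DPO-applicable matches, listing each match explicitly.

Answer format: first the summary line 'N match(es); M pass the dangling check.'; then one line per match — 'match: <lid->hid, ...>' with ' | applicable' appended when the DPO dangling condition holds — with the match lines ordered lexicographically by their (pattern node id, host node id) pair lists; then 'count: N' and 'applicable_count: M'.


1 match(es); 1 pass the dangling check.
match: 0->13, 1->4, 2->3, 3->14 | applicable
count: 1
applicable_count: 1


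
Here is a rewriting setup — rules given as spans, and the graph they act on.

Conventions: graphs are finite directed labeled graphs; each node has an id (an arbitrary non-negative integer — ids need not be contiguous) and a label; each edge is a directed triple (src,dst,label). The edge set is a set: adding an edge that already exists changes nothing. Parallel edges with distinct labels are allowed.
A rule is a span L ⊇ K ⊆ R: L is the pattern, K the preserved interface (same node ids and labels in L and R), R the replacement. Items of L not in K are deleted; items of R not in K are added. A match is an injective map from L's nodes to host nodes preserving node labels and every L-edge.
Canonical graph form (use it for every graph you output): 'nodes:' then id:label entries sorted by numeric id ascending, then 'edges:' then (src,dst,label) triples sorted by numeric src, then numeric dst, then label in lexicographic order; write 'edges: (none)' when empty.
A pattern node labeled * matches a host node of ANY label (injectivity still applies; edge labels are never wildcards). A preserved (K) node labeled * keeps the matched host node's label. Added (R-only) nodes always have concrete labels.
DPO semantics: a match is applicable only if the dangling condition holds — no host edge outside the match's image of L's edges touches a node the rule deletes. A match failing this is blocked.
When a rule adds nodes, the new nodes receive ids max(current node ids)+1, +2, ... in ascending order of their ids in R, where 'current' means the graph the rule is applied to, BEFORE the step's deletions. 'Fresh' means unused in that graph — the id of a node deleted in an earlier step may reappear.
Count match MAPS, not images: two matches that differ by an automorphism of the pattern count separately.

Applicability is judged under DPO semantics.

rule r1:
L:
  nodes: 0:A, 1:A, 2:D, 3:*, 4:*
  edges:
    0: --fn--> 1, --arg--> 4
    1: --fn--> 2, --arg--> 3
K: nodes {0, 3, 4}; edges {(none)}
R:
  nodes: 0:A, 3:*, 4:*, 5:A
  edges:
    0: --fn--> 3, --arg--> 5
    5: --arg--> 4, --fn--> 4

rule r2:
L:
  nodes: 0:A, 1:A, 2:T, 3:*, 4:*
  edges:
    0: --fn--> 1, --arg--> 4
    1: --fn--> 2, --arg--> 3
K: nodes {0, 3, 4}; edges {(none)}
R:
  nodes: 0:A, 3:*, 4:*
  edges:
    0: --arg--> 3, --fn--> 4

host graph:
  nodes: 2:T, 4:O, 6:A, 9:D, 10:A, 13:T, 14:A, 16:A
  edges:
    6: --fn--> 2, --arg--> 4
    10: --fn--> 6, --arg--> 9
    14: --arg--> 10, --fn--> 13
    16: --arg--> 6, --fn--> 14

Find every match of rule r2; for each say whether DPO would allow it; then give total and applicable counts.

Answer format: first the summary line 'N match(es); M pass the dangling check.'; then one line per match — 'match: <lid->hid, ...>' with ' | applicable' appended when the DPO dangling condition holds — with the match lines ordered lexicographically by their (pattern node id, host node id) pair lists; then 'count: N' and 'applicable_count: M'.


2 match(es); 1 pass the dangling check.
match: 0->10, 1->6, 2->2, 3->4, 4->9
match: 0->16, 1->14, 2->13, 3->10, 4->6 | applicable
count: 2
applicable_count: 1


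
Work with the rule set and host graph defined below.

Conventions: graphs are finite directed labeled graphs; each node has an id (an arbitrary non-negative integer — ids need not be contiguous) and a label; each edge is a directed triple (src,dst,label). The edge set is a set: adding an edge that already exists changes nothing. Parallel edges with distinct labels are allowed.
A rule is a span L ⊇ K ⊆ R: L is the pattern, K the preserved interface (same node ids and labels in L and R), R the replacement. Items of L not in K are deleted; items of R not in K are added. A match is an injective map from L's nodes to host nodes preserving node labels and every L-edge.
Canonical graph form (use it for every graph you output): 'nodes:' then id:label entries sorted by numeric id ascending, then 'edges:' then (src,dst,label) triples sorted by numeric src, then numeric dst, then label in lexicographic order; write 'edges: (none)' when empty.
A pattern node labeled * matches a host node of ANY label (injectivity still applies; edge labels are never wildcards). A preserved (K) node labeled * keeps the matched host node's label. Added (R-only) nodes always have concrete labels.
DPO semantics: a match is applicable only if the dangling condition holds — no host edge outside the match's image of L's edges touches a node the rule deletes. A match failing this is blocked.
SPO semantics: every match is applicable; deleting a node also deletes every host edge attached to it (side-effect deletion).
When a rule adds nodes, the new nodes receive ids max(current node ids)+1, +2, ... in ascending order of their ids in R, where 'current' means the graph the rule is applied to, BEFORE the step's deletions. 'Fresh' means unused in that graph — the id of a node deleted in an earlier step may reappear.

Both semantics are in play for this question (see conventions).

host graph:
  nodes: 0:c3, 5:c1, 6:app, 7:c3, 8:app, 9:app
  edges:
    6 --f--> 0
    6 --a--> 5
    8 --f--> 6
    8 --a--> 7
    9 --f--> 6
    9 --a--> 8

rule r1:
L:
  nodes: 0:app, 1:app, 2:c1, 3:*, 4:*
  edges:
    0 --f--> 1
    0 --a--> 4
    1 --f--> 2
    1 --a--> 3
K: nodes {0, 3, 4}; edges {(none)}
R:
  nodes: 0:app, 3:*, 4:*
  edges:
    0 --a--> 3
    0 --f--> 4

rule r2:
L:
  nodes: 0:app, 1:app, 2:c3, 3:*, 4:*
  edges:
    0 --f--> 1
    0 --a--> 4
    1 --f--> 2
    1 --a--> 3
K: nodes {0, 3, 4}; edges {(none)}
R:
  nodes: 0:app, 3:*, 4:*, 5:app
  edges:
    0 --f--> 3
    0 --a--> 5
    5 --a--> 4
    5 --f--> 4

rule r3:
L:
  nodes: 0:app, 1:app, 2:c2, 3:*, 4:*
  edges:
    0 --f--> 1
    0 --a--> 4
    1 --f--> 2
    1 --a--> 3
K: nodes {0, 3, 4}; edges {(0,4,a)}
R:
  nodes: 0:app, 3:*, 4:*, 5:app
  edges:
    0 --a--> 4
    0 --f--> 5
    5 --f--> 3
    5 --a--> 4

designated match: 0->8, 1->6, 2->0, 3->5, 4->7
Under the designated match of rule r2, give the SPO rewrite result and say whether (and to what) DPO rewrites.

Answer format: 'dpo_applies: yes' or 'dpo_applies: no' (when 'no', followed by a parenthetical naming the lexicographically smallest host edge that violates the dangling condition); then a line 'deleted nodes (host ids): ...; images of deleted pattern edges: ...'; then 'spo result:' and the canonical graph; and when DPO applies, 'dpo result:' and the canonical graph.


dpo_applies: no
(the rule deletes node 6, which keeps host edge (9,6,f) outside the match image — the dangling condition fails, DPO blocks; SPO proceeds and side-deletes such edges)
deleted nodes (host ids): 0, 6; images of deleted pattern edges: (6,0,f); (6,5,a); (8,6,f); (8,7,a)
spo result:
nodes: 5:c1, 7:c3, 8:app, 9:app, 10:app
edges: (8,5,f); (8,10,a); (9,8,a); (10,7,a); (10,7,f)


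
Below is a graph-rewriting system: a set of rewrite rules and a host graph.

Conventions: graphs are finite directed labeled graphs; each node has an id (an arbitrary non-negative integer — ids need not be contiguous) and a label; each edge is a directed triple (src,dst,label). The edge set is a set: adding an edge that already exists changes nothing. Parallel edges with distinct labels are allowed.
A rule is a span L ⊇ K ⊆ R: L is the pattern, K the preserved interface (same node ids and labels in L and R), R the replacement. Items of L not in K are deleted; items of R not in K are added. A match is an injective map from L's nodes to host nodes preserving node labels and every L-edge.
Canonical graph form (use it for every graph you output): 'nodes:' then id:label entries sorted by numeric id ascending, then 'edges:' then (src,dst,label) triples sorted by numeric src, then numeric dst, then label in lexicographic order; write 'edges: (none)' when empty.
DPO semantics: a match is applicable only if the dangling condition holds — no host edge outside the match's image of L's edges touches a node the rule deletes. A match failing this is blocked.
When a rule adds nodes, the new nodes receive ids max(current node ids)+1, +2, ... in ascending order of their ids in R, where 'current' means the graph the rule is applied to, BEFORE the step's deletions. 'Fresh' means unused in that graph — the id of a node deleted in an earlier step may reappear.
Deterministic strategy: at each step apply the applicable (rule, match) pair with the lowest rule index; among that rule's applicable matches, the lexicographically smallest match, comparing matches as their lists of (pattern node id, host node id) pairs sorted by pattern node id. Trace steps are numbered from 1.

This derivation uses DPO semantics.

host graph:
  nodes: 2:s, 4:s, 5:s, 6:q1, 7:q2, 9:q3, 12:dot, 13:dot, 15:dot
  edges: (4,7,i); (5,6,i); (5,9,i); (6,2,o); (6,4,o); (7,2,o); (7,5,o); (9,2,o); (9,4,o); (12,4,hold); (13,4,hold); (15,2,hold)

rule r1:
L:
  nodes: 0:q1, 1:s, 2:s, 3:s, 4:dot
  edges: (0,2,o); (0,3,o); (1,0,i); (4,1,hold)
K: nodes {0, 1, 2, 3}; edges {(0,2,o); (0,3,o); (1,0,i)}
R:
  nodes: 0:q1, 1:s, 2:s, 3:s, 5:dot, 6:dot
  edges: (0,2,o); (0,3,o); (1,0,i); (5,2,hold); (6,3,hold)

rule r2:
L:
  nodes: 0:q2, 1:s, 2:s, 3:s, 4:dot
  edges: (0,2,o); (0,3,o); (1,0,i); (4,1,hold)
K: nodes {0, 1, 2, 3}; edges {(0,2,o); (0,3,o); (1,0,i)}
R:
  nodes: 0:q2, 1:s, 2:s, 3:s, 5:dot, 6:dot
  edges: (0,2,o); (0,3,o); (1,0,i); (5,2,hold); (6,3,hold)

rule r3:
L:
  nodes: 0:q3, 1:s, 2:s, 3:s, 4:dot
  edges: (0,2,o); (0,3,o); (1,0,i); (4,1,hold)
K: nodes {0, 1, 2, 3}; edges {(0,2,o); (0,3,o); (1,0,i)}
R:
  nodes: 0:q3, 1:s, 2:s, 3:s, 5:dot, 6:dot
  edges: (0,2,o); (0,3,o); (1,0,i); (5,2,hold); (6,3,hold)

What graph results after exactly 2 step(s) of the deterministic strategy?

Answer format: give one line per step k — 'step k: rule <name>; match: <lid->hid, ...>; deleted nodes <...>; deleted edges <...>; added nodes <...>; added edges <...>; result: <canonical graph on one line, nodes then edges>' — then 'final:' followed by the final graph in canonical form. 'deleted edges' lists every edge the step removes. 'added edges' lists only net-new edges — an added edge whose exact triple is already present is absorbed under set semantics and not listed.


step 1: rule r2; match: 0->7, 1->4, 2->2, 3->5, 4->12; deleted nodes 12; deleted edges (12,4,hold); added nodes 16, 17; added edges (16,2,hold); (17,5,hold); result: nodes: 2:s, 4:s, 5:s, 6:q1, 7:q2, 9:q3, 13:dot, 15:dot, 16:dot, 17:dot edges: (4,7,i); (5,6,i); (5,9,i); (6,2,o); (6,4,o); (7,2,o); (7,5,o); (9,2,o); (9,4,o); (13,4,hold); (15,2,hold); (16,2,hold); (17,5,hold)
step 2: rule r1; match: 0->6, 1->5, 2->2, 3->4, 4->17; deleted nodes 17; deleted edges (17,5,hold); added nodes 18, 19; added edges (18,2,hold); (19,4,hold); result: nodes: 2:s, 4:s, 5:s, 6:q1, 7:q2, 9:q3, 13:dot, 15:dot, 16:dot, 18:dot, 19:dot edges: (4,7,i); (5,6,i); (5,9,i); (6,2,o); (6,4,o); (7,2,o); (7,5,o); (9,2,o); (9,4,o); (13,4,hold); (15,2,hold); (16,2,hold); (18,2,hold); (19,4,hold)
final:
nodes: 2:s, 4:s, 5:s, 6:q1, 7:q2, 9:q3, 13:dot, 15:dot, 16:dot, 18:dot, 19:dot
edges: (4,7,i); (5,6,i); (5,9,i); (6,2,o); (6,4,o); (7,2,o); (7,5,o); (9,2,o); (9,4,o); (13,4,hold); (15,2,hold); (16,2,hold); (18,2,hold); (19,4,hold)


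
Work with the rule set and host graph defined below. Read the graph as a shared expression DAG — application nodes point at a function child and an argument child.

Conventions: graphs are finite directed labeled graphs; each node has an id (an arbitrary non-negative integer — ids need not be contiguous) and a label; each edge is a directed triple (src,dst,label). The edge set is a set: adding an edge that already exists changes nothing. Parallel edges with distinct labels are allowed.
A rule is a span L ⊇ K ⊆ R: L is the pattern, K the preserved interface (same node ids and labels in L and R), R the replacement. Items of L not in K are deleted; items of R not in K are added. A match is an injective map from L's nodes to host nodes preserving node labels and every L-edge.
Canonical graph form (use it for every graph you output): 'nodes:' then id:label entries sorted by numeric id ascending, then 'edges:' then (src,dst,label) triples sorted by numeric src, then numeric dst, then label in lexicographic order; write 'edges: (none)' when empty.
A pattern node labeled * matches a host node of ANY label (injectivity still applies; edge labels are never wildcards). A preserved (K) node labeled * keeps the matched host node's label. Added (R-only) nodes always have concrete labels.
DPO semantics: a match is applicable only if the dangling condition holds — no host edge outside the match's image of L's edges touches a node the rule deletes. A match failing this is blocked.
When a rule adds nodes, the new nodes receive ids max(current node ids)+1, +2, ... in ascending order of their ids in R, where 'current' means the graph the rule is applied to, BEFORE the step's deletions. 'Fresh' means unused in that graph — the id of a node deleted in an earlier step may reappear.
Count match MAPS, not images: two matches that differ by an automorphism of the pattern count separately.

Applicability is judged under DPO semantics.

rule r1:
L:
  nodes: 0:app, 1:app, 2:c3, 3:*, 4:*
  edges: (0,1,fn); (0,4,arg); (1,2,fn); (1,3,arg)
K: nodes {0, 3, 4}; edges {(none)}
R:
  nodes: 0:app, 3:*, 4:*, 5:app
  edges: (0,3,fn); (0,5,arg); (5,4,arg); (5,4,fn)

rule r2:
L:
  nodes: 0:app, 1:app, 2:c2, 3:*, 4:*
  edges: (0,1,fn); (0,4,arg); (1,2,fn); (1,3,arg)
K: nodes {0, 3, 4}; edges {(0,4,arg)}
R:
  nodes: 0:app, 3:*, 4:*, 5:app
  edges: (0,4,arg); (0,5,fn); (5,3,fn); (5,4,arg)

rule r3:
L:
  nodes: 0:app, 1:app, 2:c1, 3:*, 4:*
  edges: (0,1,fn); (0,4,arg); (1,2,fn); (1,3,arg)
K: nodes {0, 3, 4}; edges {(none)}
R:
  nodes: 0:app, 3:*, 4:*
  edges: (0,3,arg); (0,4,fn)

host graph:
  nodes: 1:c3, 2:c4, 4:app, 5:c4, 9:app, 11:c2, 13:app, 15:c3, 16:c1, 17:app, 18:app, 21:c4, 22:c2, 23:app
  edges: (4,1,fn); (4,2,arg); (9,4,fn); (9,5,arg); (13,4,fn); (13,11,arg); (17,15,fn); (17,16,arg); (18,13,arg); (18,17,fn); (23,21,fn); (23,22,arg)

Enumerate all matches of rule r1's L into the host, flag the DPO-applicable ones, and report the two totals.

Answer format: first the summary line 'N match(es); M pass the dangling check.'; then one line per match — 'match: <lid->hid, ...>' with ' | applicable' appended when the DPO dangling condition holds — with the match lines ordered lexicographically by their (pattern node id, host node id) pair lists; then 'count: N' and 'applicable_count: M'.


3 match(es); 1 pass the dangling check.
match: 0->9, 1->4, 2->1, 3->2, 4->5
match: 0->13, 1->4, 2->1, 3->2, 4->11
match: 0->18, 1->17, 2->15, 3->16, 4->13 | applicable
count: 3
applicable_count: 1


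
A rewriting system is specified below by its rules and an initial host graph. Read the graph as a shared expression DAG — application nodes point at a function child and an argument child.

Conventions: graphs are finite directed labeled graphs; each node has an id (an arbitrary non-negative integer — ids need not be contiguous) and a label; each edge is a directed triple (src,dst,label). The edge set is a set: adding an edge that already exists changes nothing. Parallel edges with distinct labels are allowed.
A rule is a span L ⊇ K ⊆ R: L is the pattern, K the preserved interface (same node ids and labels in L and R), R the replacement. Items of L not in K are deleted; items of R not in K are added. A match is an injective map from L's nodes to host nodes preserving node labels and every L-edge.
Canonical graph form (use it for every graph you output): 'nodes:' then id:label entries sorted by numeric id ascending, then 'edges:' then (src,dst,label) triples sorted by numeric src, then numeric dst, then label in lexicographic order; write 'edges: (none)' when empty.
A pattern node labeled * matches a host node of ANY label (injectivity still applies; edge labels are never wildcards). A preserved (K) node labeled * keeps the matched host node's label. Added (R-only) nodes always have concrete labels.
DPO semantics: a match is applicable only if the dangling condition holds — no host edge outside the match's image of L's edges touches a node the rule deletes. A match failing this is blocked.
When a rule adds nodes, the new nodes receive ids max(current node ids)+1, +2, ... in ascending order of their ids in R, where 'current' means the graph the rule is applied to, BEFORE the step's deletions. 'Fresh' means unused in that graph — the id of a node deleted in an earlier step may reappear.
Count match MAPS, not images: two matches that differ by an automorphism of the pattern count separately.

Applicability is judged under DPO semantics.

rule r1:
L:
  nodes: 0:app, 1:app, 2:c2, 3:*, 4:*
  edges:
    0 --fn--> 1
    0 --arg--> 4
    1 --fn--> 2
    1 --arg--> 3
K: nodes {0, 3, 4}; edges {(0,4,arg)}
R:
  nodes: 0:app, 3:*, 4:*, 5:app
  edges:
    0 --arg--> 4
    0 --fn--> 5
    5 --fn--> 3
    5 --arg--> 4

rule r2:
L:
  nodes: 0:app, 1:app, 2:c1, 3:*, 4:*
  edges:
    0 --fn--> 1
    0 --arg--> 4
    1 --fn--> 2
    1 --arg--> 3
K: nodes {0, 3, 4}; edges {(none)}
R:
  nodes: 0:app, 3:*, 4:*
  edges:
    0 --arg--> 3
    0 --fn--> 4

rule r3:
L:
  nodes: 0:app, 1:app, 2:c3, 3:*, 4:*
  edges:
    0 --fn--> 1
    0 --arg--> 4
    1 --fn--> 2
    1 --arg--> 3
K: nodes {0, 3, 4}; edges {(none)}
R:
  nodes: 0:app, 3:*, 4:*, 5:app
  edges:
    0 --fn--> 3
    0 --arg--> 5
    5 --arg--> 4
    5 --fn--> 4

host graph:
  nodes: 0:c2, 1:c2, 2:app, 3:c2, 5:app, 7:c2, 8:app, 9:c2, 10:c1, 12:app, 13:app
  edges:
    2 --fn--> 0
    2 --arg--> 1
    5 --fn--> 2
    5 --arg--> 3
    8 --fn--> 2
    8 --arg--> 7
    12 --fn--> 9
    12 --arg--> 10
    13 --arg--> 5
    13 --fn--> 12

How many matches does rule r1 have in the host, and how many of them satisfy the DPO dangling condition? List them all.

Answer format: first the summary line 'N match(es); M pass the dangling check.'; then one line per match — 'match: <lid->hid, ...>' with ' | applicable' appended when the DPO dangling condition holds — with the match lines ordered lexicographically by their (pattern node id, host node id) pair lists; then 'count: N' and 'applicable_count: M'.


3 match(es); 1 pass the dangling check.
match: 0->5, 1->2, 2->0, 3->1, 4->3
match: 0->8, 1->2, 2->0, 3->1, 4->7
match: 0->13, 1->12, 2->9, 3->10, 4->5 | applicable
count: 3
applicable_count: 1


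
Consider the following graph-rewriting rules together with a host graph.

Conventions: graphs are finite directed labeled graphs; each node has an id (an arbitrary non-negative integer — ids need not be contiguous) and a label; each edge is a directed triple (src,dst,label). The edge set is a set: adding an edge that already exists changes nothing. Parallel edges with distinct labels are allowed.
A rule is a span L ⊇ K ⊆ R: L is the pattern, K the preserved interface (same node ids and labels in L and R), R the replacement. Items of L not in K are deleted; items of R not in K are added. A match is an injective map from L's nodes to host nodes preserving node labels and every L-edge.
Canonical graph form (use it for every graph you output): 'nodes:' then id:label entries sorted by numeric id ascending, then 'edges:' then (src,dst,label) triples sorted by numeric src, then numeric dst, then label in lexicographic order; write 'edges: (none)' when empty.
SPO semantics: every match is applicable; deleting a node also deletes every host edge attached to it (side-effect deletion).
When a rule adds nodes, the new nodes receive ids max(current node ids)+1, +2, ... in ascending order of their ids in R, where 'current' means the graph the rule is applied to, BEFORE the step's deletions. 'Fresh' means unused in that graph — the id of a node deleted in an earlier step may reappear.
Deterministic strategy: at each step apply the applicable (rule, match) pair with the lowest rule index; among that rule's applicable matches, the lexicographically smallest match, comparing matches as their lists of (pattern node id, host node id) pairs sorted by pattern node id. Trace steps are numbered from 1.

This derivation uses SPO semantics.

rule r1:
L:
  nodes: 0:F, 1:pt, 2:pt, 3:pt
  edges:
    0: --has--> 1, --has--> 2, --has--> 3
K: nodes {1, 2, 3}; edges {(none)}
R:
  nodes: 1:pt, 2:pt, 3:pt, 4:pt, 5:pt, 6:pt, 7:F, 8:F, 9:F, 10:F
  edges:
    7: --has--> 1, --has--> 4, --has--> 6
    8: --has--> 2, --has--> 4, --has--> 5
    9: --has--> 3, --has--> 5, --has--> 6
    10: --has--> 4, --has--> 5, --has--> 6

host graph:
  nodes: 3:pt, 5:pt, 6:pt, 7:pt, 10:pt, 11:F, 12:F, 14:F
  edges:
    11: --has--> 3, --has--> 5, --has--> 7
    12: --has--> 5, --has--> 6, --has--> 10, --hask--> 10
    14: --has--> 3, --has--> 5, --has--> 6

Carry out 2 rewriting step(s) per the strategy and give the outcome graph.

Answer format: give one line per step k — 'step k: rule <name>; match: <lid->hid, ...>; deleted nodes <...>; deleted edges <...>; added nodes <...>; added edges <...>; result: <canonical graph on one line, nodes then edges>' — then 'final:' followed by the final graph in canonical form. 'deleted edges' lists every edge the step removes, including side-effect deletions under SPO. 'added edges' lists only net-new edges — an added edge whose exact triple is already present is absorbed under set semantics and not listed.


step 1: rule r1; match: 0->11, 1->3, 2->5, 3->7; deleted nodes 11; deleted edges (11,3,has); (11,5,has); (11,7,has); added nodes 15, 16, 17, 18, 19, 20, 21; added edges (18,3,has); (18,15,has); (18,17,has); (19,5,has); (19,15,has); (19,16,has); (20,7,has); (20,16,has); (20,17,has); (21,15,has); (21,16,has); (21,17,has); result: nodes: 3:pt, 5:pt, 6:pt, 7:pt, 10:pt, 12:F, 14:F, 15:pt, 16:pt, 17:pt, 18:F, 19:F, 20:F, 21:F edges: (12,5,has); (12,6,has); (12,10,has); (12,10,hask); (14,3,has); (14,5,has); (14,6,has); (18,3,has); (18,15,has); (18,17,has); (19,5,has); (19,15,has); (19,16,has); (20,7,has); (20,16,has); (20,17,has); (21,15,has); (21,16,has); (21,17,has)
step 2: rule r1; match: 0->12, 1->5, 2->6, 3->10; deleted nodes 12; deleted edges (12,5,has); (12,6,has); (12,10,has); (12,10,hask); added nodes 22, 23, 24, 25, 26, 27, 28; added edges (25,5,has); (25,22,has); (25,24,has); (26,6,has); (26,22,has); (26,23,has); (27,10,has); (27,23,has); (27,24,has); (28,22,has); (28,23,has); (28,24,has); result: nodes: 3:pt, 5:pt, 6:pt, 7:pt, 10:pt, 14:F, 15:pt, 16:pt, 17:pt, 18:F, 19:F, 20:F, 21:F, 22:pt, 23:pt, 24:pt, 25:F, 26:F, 27:F, 28:F edges: (14,3,has); (14,5,has); (14,6,has); (18,3,has); (18,15,has); (18,17,has); (19,5,has); (19,15,has); (19,16,has); (20,7,has); (20,16,has); (20,17,has); (21,15,has); (21,16,has); (21,17,has); (25,5,has); (25,22,has); (25,24,has); (26,6,has); (26,22,has); (26,23,has); (27,10,has); (27,23,has); (27,24,has); (28,22,has); (28,23,has); (28,24,has)
final:
nodes: 3:pt, 5:pt, 6:pt, 7:pt, 10:pt, 14:F, 15:pt, 16:pt, 17:pt, 18:F, 19:F, 20:F, 21:F, 22:pt, 23:pt, 24:pt, 25:F, 26:F, 27:F, 28:F
edges: (14,3,has); (14,5,has); (14,6,has); (18,3,has); (18,15,has); (18,17,has); (19,5,has); (19,15,has); (19,16,has); (20,7,has); (20,16,has); (20,17,has); (21,15,has); (21,16,has); (21,17,has); (25,5,has); (25,22,has); (25,24,has); (26,6,has); (26,22,has); (26,23,has); (27,10,has); (27,23,has); (27,24,has); (28,22,has); (28,23,has); (28,24,has)


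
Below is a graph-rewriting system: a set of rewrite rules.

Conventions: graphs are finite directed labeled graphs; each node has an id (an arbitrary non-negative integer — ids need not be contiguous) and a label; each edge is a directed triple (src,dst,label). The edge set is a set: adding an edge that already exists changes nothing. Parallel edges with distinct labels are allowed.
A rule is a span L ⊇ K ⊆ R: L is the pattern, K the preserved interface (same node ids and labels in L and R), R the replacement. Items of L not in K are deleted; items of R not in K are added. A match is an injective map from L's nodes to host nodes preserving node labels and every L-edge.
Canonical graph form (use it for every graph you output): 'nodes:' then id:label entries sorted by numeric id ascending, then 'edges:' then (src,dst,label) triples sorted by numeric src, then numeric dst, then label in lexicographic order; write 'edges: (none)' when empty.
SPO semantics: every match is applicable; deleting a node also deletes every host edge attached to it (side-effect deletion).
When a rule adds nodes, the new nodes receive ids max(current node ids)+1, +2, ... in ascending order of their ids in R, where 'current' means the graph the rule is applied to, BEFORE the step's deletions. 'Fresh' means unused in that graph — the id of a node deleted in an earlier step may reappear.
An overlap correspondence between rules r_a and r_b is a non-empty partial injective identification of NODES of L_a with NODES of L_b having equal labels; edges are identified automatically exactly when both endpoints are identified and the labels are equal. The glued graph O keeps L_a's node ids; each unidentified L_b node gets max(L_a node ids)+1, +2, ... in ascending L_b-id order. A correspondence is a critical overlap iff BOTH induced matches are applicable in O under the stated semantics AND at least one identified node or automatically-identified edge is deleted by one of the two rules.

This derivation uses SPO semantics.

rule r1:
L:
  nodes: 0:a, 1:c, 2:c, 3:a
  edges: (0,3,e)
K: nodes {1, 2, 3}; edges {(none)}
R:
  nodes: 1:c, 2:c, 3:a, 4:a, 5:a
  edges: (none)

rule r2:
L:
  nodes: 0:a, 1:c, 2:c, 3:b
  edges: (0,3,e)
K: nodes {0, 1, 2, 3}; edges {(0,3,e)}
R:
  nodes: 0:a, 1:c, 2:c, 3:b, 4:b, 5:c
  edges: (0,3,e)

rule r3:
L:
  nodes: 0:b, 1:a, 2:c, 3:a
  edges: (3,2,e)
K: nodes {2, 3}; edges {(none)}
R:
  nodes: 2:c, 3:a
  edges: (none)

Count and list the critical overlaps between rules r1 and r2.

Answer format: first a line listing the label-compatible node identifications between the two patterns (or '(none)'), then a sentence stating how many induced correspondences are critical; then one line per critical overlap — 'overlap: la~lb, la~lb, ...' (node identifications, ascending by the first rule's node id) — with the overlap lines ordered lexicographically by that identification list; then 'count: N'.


label-compatible node identifications between L(r1) and L(r2): 0~0, 1~1, 1~2, 2~1, 2~2, 3~0
7 of the induced correspondences are critical overlaps of r1 and r2.
overlap: 0~0
overlap: 0~0, 1~1
overlap: 0~0, 1~1, 2~2
overlap: 0~0, 1~2
overlap: 0~0, 1~2, 2~1
overlap: 0~0, 2~1
overlap: 0~0, 2~2
count: 7


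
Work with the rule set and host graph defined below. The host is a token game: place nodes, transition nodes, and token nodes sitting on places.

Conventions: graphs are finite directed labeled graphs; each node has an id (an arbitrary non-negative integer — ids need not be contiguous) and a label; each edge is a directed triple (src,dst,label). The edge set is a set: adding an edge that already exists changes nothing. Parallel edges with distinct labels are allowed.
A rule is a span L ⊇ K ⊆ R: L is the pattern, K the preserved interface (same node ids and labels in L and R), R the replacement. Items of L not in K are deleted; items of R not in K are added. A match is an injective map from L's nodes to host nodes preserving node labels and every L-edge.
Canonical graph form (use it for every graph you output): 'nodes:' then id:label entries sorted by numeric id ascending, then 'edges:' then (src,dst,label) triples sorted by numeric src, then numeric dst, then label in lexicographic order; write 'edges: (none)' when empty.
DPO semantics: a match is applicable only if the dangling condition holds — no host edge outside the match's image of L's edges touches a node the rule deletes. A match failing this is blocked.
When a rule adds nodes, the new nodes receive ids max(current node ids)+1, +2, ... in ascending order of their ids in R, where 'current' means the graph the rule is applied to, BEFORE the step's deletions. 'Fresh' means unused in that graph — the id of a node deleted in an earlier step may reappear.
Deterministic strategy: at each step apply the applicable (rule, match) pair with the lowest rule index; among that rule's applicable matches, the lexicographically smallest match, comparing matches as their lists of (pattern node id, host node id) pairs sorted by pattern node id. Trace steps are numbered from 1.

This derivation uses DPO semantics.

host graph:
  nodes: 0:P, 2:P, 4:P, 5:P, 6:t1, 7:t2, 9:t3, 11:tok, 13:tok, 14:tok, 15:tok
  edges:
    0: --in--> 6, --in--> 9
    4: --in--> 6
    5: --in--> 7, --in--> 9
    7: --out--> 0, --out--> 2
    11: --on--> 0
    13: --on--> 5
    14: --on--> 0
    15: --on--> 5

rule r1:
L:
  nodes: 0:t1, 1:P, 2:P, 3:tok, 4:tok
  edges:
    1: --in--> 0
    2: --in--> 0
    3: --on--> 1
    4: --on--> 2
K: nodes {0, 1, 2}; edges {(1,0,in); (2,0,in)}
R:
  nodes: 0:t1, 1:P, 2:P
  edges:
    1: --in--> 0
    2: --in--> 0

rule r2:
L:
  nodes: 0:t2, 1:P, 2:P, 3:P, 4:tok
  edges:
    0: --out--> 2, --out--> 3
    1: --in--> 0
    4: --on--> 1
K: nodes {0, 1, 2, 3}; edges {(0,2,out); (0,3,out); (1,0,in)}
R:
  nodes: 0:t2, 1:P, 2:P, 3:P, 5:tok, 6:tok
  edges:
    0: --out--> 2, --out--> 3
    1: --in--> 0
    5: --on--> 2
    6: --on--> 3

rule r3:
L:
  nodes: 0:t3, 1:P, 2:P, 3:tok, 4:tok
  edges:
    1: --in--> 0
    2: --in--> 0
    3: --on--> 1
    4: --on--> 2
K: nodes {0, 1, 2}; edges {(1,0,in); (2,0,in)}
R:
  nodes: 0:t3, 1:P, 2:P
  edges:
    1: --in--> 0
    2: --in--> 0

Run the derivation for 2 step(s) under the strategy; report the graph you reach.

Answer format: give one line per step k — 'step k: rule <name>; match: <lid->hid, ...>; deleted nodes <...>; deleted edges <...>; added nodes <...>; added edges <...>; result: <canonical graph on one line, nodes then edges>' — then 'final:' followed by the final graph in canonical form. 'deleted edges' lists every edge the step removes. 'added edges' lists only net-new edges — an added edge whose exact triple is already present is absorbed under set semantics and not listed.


step 1: rule r2; match: 0->7, 1->5, 2->0, 3->2, 4->13; deleted nodes 13; deleted edges (13,5,on); added nodes 16, 17; added edges (16,0,on); (17,2,on); result: nodes: 0:P, 2:P, 4:P, 5:P, 6:t1, 7:t2, 9:t3, 11:tok, 14:tok, 15:tok, 16:tok, 17:tok edges: (0,6,in); (0,9,in); (4,6,in); (5,7,in); (5,9,in); (7,0,out); (7,2,out); (11,0,on); (14,0,on); (15,5,on); (16,0,on); (17,2,on)
step 2: rule r2; match: 0->7, 1->5, 2->0, 3->2, 4->15; deleted nodes 15; deleted edges (15,5,on); added nodes 18, 19; added edges (18,0,on); (19,2,on); result: nodes: 0:P, 2:P, 4:P, 5:P, 6:t1, 7:t2, 9:t3, 11:tok, 14:tok, 16:tok, 17:tok, 18:tok, 19:tok edges: (0,6,in); (0,9,in); (4,6,in); (5,7,in); (5,9,in); (7,0,out); (7,2,out); (11,0,on); (14,0,on); (16,0,on); (17,2,on); (18,0,on); (19,2,on)
final:
nodes: 0:P, 2:P, 4:P, 5:P, 6:t1, 7:t2, 9:t3, 11:tok, 14:tok, 16:tok, 17:tok, 18:tok, 19:tok
edges: (0,6,in); (0,9,in); (4,6,in); (5,7,in); (5,9,in); (7,0,out); (7,2,out); (11,0,on); (14,0,on); (16,0,on); (17,2,on); (18,0,on); (19,2,on)


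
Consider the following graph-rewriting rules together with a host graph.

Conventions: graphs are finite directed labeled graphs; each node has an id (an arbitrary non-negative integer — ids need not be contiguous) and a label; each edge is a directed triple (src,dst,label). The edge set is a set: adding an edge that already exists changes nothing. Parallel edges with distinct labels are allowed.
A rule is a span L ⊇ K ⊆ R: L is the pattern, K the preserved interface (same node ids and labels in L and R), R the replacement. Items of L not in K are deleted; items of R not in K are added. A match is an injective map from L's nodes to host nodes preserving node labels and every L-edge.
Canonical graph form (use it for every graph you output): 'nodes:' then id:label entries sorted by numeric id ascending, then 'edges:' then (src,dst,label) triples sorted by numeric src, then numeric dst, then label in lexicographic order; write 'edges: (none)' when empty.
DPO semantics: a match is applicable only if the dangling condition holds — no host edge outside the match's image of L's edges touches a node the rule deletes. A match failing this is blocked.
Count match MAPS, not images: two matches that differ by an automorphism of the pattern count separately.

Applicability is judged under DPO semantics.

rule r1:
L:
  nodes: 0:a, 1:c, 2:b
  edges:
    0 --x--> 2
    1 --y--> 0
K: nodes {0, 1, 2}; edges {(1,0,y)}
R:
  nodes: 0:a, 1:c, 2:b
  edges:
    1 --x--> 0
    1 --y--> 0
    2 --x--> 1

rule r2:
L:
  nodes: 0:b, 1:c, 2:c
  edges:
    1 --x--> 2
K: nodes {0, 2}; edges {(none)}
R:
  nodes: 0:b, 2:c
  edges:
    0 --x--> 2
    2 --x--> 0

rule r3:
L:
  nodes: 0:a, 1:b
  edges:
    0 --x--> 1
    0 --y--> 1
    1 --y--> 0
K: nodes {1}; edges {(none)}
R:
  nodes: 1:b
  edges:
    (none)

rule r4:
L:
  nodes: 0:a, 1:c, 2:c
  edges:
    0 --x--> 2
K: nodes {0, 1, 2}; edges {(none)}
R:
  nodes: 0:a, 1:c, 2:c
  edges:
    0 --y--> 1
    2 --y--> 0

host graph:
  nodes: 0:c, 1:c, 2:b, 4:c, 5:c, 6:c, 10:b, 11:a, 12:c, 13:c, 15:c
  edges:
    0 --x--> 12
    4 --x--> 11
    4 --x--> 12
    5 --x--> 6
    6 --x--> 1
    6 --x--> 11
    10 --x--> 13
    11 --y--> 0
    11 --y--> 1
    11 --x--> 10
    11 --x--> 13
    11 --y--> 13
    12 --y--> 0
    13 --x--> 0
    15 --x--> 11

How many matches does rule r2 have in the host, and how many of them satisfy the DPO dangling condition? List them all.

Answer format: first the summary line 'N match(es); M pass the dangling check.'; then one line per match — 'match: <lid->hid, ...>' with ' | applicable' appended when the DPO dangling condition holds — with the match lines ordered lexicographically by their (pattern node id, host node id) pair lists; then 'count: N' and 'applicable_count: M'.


10 match(es); 2 pass the dangling check.
match: 0->2, 1->0, 2->12
match: 0->2, 1->4, 2->12
match: 0->2, 1->5, 2->6 | applicable
match: 0->2, 1->6, 2->1
match: 0->2, 1->13, 2->0
match: 0->10, 1->0, 2->12
match: 0->10, 1->4, 2->12
match: 0->10, 1->5, 2->6 | applicable
match: 0->10, 1->6, 2->1
match: 0->10, 1->13, 2->0
count: 10
applicable_count: 2
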